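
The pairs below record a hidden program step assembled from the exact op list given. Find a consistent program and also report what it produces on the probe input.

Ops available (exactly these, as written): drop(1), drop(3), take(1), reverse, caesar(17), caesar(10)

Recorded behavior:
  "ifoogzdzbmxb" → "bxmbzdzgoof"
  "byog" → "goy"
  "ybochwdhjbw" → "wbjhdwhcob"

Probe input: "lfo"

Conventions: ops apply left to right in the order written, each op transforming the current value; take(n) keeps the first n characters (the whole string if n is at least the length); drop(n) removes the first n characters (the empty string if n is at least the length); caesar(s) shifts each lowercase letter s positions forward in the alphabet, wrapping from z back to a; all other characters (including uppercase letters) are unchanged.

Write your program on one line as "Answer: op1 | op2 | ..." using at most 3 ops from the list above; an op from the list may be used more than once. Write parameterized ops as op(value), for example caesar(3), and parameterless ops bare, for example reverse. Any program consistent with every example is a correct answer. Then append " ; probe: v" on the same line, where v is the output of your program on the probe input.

drop(1) | reverse ; probe: "of"

Check, running the answer program on each example:
  "ifoogzdzbmxb" -> "foogzdzbmxb" -> "bxmbzdzgoof"
  "byog" -> "yog" -> "goy"
  "ybochwdhjbw" -> "bochwdhjbw" -> "wbjhdwhcob"
  probe: "lfo" -> "fo" -> "of"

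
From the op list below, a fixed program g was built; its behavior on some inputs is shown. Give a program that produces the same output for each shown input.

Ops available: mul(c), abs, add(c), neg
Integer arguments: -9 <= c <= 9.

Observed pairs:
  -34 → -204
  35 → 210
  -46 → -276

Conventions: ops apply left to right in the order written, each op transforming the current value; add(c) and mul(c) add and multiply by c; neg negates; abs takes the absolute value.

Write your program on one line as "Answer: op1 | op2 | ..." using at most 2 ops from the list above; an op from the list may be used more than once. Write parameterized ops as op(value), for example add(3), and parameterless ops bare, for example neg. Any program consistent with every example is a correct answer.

mul(3) | mul(2)

Check, running the answer program on each example:
  -34 -> -102 -> -204
  35 -> 105 -> 210
  -46 -> -138 -> -276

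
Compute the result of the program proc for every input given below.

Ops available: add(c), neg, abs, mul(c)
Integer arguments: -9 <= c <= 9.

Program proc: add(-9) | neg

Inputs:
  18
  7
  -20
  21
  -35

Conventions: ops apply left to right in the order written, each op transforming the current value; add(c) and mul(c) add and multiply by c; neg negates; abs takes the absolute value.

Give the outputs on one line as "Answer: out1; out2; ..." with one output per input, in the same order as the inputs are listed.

-9; 2; 29; -12; 44

Execution, op by op:
  18 -> 9 -> -9
  7 -> -2 -> 2
  -20 -> -29 -> 29
  21 -> 12 -> -12
  -35 -> -44 -> 44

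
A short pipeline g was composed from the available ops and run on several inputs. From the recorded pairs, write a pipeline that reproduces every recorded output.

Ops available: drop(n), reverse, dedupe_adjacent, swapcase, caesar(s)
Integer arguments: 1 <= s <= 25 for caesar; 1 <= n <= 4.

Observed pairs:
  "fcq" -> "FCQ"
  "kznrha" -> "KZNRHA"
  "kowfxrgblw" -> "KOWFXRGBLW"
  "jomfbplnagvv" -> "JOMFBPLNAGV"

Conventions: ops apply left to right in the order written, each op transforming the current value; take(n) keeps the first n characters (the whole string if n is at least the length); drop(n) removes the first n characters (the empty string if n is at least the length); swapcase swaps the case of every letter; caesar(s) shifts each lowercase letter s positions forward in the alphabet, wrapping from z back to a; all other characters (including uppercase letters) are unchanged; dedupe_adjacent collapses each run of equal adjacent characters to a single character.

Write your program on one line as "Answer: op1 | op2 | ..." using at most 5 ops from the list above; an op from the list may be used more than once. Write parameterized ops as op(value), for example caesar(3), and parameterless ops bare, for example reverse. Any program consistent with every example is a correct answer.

swapcase | reverse | dedupe_adjacent | reverse

Check, running the answer program on each example:
  "fcq" -> "FCQ" -> "QCF" -> "QCF" -> "FCQ"
  "kznrha" -> "KZNRHA" -> "AHRNZK" -> "AHRNZK" -> "KZNRHA"
  "kowfxrgblw" -> "KOWFXRGBLW" -> "WLBGRXFWOK" -> "WLBGRXFWOK" -> "KOWFXRGBLW"
  "jomfbplnagvv" -> "JOMFBPLNAGVV" -> "VVGANLPBFMOJ" -> "VGANLPBFMOJ" -> "JOMFBPLNAGV"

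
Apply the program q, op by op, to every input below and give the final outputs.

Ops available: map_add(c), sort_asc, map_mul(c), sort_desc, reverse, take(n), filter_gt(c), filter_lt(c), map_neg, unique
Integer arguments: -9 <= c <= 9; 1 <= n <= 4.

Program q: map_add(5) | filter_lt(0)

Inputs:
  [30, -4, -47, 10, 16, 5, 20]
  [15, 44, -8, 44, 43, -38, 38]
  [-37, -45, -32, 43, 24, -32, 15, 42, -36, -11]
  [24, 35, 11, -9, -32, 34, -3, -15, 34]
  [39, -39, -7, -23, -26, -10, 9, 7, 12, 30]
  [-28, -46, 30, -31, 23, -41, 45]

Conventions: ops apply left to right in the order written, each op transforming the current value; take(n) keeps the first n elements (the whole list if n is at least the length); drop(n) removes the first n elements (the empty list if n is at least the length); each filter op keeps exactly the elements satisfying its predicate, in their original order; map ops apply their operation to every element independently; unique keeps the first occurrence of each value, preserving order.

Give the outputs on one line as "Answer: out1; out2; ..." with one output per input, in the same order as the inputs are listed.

[-42]; [-3, -33]; [-32, -40, -27, -27, -31, -6]; [-4, -27, -10]; [-34, -2, -18, -21, -5]; [-23, -41, -26, -36]

Execution, op by op:
  [30, -4, -47, 10, 16, 5, 20] -> [35, 1, -42, 15, 21, 10, 25] -> [-42]
  [15, 44, -8, 44, 43, -38, 38] -> [20, 49, -3, 49, 48, -33, 43] -> [-3, -33]
  [-37, -45, -32, 43, 24, -32, 15, 42, -36, -11] -> [-32, -40, -27, 48, 29, -27, 20, 47, -31, -6] -> [-32, -40, -27, -27, -31, -6]
  [24, 35, 11, -9, -32, 34, -3, -15, 34] -> [29, 40, 16, -4, -27, 39, 2, -10, 39] -> [-4, -27, -10]
  [39, -39, -7, -23, -26, -10, 9, 7, 12, 30] -> [44, -34, -2, -18, -21, -5, 14, 12, 17, 35] -> [-34, -2, -18, -21, -5]
  [-28, -46, 30, -31, 23, -41, 45] -> [-23, -41, 35, -26, 28, -36, 50] -> [-23, -41, -26, -36]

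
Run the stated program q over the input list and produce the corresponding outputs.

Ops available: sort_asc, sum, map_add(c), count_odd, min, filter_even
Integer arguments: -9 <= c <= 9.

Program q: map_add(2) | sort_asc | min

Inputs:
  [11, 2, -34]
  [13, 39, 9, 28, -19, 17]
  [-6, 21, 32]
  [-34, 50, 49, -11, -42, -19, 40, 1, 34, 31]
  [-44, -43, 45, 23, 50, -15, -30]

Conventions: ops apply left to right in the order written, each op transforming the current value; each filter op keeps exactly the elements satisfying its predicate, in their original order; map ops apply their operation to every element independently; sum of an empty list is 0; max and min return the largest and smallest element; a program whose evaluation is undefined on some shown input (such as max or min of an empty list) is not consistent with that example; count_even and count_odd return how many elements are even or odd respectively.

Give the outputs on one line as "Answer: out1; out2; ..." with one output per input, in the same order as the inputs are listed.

-32; -17; -4; -40; -42

Execution, op by op:
  [11, 2, -34] -> [13, 4, -32] -> [-32, 4, 13] -> -32
  [13, 39, 9, 28, -19, 17] -> [15, 41, 11, 30, -17, 19] -> [-17, 11, 15, 19, 30, 41] -> -17
  [-6, 21, 32] -> [-4, 23, 34] -> [-4, 23, 34] -> -4
  [-34, 50, 49, -11, -42, -19, 40, 1, 34, 31] -> [-32, 52, 51, -9, -40, -17, 42, 3, 36, 33] -> [-40, -32, -17, -9, 3, 33, 36, 42, 51, 52] -> -40
  [-44, -43, 45, 23, 50, -15, -30] -> [-42, -41, 47, 25, 52, -13, -28] -> [-42, -41, -28, -13, 25, 47, 52] -> -42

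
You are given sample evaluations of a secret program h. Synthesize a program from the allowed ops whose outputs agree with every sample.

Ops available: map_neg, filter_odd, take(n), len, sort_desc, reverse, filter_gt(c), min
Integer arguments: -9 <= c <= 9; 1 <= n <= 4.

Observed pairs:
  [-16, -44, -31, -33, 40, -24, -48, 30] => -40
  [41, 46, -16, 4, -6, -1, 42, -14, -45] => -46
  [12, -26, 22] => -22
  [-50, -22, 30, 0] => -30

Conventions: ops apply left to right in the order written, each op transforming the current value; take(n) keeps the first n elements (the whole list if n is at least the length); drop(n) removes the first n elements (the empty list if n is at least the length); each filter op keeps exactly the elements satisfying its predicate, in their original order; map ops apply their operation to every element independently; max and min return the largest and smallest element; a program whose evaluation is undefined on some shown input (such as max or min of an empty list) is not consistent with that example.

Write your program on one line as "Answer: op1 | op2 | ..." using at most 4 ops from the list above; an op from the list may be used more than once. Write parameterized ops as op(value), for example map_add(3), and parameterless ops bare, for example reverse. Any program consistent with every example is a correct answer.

sort_desc | take(2) | map_neg | min

Check, running the answer program on each example:
  [-16, -44, -31, -33, 40, -24, -48, 30] -> [40, 30, -16, -24, -31, -33, -44, -48] -> [40, 30] -> [-40, -30] -> -40
  [41, 46, -16, 4, -6, -1, 42, -14, -45] -> [46, 42, 41, 4, -1, -6, -14, -16, -45] -> [46, 42] -> [-46, -42] -> -46
  [12, -26, 22] -> [22, 12, -26] -> [22, 12] -> [-22, -12] -> -22
  [-50, -22, 30, 0] -> [30, 0, -22, -50] -> [30, 0] -> [-30, 0] -> -30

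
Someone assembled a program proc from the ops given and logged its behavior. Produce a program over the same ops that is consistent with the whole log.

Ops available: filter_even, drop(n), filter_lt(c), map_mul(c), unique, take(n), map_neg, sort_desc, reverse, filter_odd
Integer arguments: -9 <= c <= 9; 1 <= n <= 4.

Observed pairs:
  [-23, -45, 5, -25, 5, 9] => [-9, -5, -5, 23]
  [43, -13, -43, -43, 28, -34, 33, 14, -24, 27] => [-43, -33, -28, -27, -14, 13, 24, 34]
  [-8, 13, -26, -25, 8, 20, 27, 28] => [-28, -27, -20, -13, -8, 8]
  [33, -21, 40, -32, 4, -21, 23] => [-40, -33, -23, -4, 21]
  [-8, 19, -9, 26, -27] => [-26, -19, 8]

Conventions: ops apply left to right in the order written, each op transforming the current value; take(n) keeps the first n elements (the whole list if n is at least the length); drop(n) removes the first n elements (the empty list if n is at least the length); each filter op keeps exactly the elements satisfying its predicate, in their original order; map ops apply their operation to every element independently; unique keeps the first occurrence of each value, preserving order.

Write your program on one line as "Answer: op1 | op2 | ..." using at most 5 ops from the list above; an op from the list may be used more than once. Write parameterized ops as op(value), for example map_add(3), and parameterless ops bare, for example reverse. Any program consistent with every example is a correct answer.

map_neg | sort_desc | drop(2) | reverse

Check, running the answer program on each example:
  [-23, -45, 5, -25, 5, 9] -> [23, 45, -5, 25, -5, -9] -> [45, 25, 23, -5, -5, -9] -> [23, -5, -5, -9] -> [-9, -5, -5, 23]
  [43, -13, -43, -43, 28, -34, 33, 14, -24, 27] -> [-43, 13, 43, 43, -28, 34, -33, -14, 24, -27] -> [43, 43, 34, 24, 13, -14, -27, -28, -33, -43] -> [34, 24, 13, -14, -27, -28, -33, -43] -> [-43, -33, -28, -27, -14, 13, 24, 34]
  [-8, 13, -26, -25, 8, 20, 27, 28] -> [8, -13, 26, 25, -8, -20, -27, -28] -> [26, 25, 8, -8, -13, -20, -27, -28] -> [8, -8, -13, -20, -27, -28] -> [-28, -27, -20, -13, -8, 8]
  [33, -21, 40, -32, 4, -21, 23] -> [-33, 21, -40, 32, -4, 21, -23] -> [32, 21, 21, -4, -23, -33, -40] -> [21, -4, -23, -33, -40] -> [-40, -33, -23, -4, 21]
  [-8, 19, -9, 26, -27] -> [8, -19, 9, -26, 27] -> [27, 9, 8, -19, -26] -> [8, -19, -26] -> [-26, -19, 8]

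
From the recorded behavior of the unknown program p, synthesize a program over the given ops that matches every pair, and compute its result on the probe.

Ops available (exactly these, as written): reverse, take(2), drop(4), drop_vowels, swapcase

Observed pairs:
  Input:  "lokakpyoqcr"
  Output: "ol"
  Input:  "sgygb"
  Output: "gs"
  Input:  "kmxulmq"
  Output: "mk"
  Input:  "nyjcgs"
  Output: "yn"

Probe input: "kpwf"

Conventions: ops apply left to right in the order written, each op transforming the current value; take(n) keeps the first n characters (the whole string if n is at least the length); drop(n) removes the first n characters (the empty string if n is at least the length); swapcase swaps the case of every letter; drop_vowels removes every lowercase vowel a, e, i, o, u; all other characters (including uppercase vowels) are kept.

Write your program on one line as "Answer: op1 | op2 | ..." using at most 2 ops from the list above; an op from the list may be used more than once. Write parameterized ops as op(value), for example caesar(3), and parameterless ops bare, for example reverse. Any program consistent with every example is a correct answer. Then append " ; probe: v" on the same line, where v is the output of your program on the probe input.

take(2) | reverse ; probe: "pk"

Check, running the answer program on each example:
  "lokakpyoqcr" -> "lo" -> "ol"
  "sgygb" -> "sg" -> "gs"
  "kmxulmq" -> "km" -> "mk"
  "nyjcgs" -> "ny" -> "yn"
  probe: "kpwf" -> "kp" -> "pk"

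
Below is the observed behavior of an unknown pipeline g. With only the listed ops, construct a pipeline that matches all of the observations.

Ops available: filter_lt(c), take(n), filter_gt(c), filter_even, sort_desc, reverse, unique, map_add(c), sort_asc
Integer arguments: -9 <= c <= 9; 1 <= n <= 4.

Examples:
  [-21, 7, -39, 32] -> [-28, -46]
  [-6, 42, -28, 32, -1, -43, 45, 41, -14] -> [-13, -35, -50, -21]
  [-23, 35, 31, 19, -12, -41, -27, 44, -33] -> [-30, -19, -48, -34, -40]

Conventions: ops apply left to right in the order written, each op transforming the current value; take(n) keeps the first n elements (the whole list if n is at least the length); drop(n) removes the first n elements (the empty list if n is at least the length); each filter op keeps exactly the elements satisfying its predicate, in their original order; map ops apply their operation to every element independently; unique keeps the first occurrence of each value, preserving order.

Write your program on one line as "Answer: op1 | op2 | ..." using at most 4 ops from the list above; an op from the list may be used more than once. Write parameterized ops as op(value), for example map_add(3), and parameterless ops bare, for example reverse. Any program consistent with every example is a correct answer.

filter_lt(-4) | map_add(2) | map_add(-9)

Check, running the answer program on each example:
  [-21, 7, -39, 32] -> [-21, -39] -> [-19, -37] -> [-28, -46]
  [-6, 42, -28, 32, -1, -43, 45, 41, -14] -> [-6, -28, -43, -14] -> [-4, -26, -41, -12] -> [-13, -35, -50, -21]
  [-23, 35, 31, 19, -12, -41, -27, 44, -33] -> [-23, -12, -41, -27, -33] -> [-21, -10, -39, -25, -31] -> [-30, -19, -48, -34, -40]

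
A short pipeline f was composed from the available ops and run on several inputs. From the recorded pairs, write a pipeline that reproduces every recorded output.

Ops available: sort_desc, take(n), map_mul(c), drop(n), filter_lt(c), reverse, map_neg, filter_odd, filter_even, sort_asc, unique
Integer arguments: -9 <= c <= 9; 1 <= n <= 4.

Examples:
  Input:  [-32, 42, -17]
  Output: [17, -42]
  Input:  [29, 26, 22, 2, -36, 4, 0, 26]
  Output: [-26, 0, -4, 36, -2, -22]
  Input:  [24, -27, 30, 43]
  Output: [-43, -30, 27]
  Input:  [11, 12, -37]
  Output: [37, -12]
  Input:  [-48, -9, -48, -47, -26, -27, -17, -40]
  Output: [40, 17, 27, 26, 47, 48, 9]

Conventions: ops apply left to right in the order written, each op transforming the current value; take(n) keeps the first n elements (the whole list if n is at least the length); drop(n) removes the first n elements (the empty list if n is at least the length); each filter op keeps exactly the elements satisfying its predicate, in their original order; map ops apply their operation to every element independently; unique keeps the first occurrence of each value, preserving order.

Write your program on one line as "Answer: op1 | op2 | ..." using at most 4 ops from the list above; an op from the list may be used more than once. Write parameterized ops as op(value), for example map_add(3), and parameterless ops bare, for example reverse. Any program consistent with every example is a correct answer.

drop(1) | map_neg | reverse | unique

Check, running the answer program on each example:
  [-32, 42, -17] -> [42, -17] -> [-42, 17] -> [17, -42] -> [17, -42]
  [29, 26, 22, 2, -36, 4, 0, 26] -> [26, 22, 2, -36, 4, 0, 26] -> [-26, -22, -2, 36, -4, 0, -26] -> [-26, 0, -4, 36, -2, -22, -26] -> [-26, 0, -4, 36, -2, -22]
  [24, -27, 30, 43] -> [-27, 30, 43] -> [27, -30, -43] -> [-43, -30, 27] -> [-43, -30, 27]
  [11, 12, -37] -> [12, -37] -> [-12, 37] -> [37, -12] -> [37, -12]
  [-48, -9, -48, -47, -26, -27, -17, -40] -> [-9, -48, -47, -26, -27, -17, -40] -> [9, 48, 47, 26, 27, 17, 40] -> [40, 17, 27, 26, 47, 48, 9] -> [40, 17, 27, 26, 47, 48, 9]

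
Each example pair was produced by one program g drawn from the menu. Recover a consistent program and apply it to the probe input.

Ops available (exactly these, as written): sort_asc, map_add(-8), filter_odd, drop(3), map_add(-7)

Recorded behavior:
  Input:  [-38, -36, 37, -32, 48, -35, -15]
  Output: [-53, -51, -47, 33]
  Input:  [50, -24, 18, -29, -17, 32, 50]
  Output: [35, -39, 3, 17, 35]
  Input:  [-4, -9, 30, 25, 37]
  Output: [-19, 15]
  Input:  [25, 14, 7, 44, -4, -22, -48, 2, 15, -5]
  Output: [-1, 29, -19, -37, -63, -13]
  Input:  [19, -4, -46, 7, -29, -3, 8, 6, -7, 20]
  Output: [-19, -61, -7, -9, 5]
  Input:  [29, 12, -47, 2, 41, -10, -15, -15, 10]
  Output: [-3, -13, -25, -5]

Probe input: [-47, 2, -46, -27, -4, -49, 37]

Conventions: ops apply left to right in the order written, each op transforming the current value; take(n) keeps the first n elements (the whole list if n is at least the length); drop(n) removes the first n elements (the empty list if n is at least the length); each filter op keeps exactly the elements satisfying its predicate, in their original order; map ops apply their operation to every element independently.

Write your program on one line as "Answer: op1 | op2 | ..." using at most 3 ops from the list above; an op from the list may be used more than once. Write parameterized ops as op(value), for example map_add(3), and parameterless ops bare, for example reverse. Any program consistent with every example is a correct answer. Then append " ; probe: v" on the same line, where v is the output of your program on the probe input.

map_add(-8) | map_add(-7) | filter_odd ; probe: [-13, -61, -19]

Check, running the answer program on each example:
  [-38, -36, 37, -32, 48, -35, -15] -> [-46, -44, 29, -40, 40, -43, -23] -> [-53, -51, 22, -47, 33, -50, -30] -> [-53, -51, -47, 33]
  [50, -24, 18, -29, -17, 32, 50] -> [42, -32, 10, -37, -25, 24, 42] -> [35, -39, 3, -44, -32, 17, 35] -> [35, -39, 3, 17, 35]
  [-4, -9, 30, 25, 37] -> [-12, -17, 22, 17, 29] -> [-19, -24, 15, 10, 22] -> [-19, 15]
  [25, 14, 7, 44, -4, -22, -48, 2, 15, -5] -> [17, 6, -1, 36, -12, -30, -56, -6, 7, -13] -> [10, -1, -8, 29, -19, -37, -63, -13, 0, -20] -> [-1, 29, -19, -37, -63, -13]
  [19, -4, -46, 7, -29, -3, 8, 6, -7, 20] -> [11, -12, -54, -1, -37, -11, 0, -2, -15, 12] -> [4, -19, -61, -8, -44, -18, -7, -9, -22, 5] -> [-19, -61, -7, -9, 5]
  [29, 12, -47, 2, 41, -10, -15, -15, 10] -> [21, 4, -55, -6, 33, -18, -23, -23, 2] -> [14, -3, -62, -13, 26, -25, -30, -30, -5] -> [-3, -13, -25, -5]
  probe: [-47, 2, -46, -27, -4, -49, 37] -> [-55, -6, -54, -35, -12, -57, 29] -> [-62, -13, -61, -42, -19, -64, 22] -> [-13, -61, -19]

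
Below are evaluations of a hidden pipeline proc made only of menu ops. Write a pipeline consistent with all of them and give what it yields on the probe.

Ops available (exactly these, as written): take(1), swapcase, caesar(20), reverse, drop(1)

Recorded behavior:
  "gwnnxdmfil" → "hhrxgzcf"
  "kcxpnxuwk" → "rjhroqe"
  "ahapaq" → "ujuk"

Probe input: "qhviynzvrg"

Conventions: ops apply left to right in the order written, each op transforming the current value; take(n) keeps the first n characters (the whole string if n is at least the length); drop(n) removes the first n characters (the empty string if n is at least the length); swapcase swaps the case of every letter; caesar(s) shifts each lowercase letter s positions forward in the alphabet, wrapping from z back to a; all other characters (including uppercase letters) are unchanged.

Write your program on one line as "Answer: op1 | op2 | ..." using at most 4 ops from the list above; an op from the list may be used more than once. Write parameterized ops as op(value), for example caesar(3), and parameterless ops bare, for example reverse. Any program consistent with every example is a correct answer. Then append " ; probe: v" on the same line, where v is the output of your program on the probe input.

caesar(20) | drop(1) | drop(1) ; probe: "pcshtpla"

Check, running the answer program on each example:
  "gwnnxdmfil" -> "aqhhrxgzcf" -> "qhhrxgzcf" -> "hhrxgzcf"
  "kcxpnxuwk" -> "ewrjhroqe" -> "wrjhroqe" -> "rjhroqe"
  "ahapaq" -> "ubujuk" -> "bujuk" -> "ujuk"
  probe: "qhviynzvrg" -> "kbpcshtpla" -> "bpcshtpla" -> "pcshtpla"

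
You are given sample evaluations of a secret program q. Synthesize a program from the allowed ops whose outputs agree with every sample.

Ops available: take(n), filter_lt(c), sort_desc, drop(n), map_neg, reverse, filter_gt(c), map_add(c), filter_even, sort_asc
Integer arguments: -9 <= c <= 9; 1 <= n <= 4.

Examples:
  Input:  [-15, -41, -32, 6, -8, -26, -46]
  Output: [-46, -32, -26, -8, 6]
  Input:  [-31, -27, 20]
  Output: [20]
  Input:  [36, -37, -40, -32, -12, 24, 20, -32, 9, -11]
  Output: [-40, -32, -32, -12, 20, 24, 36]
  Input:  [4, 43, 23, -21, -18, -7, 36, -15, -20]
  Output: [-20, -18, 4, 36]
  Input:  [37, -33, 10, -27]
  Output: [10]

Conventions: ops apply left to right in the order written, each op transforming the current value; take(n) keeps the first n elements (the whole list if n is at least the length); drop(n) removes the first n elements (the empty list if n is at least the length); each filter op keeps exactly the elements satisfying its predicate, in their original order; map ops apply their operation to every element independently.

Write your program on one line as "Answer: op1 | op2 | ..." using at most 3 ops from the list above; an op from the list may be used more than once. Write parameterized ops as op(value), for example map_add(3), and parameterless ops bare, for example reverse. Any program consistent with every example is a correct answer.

filter_even | sort_desc | sort_asc

Check, running the answer program on each example:
  [-15, -41, -32, 6, -8, -26, -46] -> [-32, 6, -8, -26, -46] -> [6, -8, -26, -32, -46] -> [-46, -32, -26, -8, 6]
  [-31, -27, 20] -> [20] -> [20] -> [20]
  [36, -37, -40, -32, -12, 24, 20, -32, 9, -11] -> [36, -40, -32, -12, 24, 20, -32] -> [36, 24, 20, -12, -32, -32, -40] -> [-40, -32, -32, -12, 20, 24, 36]
  [4, 43, 23, -21, -18, -7, 36, -15, -20] -> [4, -18, 36, -20] -> [36, 4, -18, -20] -> [-20, -18, 4, 36]
  [37, -33, 10, -27] -> [10] -> [10] -> [10]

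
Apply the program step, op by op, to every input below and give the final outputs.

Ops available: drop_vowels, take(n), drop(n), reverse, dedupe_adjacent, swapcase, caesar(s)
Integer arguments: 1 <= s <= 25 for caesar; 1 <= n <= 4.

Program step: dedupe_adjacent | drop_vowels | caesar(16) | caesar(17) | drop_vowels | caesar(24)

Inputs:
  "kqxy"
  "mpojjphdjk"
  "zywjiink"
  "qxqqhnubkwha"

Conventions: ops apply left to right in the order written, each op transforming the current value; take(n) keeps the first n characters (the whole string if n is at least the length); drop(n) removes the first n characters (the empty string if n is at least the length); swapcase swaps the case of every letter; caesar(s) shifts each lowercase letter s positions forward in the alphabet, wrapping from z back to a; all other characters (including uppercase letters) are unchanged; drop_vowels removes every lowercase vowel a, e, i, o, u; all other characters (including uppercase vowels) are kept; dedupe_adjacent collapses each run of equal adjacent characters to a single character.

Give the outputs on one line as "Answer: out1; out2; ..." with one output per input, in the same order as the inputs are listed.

"pvd"; "ruouiop"; "edbop"; "vvpb"

Execution, op by op:
  "kqxy" -> "kqxy" -> "kqxy" -> "agno" -> "rxef" -> "rxf" -> "pvd"
  "mpojjphdjk" -> "mpojphdjk" -> "mpjphdjk" -> "cfzfxtza" -> "twqwokqr" -> "twqwkqr" -> "ruouiop"
  "zywjiink" -> "zywjink" -> "zywjnk" -> "pomzda" -> "gfdqur" -> "gfdqr" -> "edbop"
  "qxqqhnubkwha" -> "qxqhnubkwha" -> "qxqhnbkwh" -> "gngxdramx" -> "xexouirdo" -> "xxrd" -> "vvpb"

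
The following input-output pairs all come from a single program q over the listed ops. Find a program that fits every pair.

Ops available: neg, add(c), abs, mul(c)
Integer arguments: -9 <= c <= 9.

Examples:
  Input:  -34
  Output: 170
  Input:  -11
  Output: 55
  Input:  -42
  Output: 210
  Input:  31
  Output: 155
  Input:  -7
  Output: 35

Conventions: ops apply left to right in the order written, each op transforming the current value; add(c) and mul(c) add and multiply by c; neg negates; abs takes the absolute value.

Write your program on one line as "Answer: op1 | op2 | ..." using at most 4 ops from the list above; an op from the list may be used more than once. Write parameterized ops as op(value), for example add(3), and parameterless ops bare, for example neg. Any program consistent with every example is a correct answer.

abs | neg | mul(-5)

Check, running the answer program on each example:
  -34 -> 34 -> -34 -> 170
  -11 -> 11 -> -11 -> 55
  -42 -> 42 -> -42 -> 210
  31 -> 31 -> -31 -> 155
  -7 -> 7 -> -7 -> 35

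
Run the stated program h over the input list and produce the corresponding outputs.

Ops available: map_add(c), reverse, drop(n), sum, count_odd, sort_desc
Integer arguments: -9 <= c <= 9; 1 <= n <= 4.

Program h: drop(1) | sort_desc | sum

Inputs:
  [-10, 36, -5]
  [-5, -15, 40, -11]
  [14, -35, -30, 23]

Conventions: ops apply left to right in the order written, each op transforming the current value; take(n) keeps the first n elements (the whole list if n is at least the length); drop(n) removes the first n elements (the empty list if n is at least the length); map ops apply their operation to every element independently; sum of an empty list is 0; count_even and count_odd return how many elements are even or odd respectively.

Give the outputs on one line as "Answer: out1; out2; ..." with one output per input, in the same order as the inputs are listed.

31; 14; -42

Execution, op by op:
  [-10, 36, -5] -> [36, -5] -> [36, -5] -> 31
  [-5, -15, 40, -11] -> [-15, 40, -11] -> [40, -11, -15] -> 14
  [14, -35, -30, 23] -> [-35, -30, 23] -> [23, -30, -35] -> -42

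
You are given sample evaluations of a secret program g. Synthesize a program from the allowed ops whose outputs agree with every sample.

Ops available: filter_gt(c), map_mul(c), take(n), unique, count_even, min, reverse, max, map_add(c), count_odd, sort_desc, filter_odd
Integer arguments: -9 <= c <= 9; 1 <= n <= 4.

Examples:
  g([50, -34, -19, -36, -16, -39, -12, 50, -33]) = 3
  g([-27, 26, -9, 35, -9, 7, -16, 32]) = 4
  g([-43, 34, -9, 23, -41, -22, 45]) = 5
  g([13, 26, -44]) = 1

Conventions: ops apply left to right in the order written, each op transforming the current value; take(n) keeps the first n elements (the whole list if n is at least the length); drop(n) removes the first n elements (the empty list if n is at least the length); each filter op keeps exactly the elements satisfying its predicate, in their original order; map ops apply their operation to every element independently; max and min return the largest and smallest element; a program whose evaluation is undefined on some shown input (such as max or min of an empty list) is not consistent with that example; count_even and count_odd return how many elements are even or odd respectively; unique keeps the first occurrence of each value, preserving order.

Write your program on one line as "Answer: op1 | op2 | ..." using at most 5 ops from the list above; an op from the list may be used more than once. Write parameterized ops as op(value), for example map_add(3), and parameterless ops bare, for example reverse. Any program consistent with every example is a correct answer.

map_add(3) | map_add(-2) | unique | count_even

Check, running the answer program on each example:
  [50, -34, -19, -36, -16, -39, -12, 50, -33] -> [53, -31, -16, -33, -13, -36, -9, 53, -30] -> [51, -33, -18, -35, -15, -38, -11, 51, -32] -> [51, -33, -18, -35, -15, -38, -11, -32] -> 3
  [-27, 26, -9, 35, -9, 7, -16, 32] -> [-24, 29, -6, 38, -6, 10, -13, 35] -> [-26, 27, -8, 36, -8, 8, -15, 33] -> [-26, 27, -8, 36, 8, -15, 33] -> 4
  [-43, 34, -9, 23, -41, -22, 45] -> [-40, 37, -6, 26, -38, -19, 48] -> [-42, 35, -8, 24, -40, -21, 46] -> [-42, 35, -8, 24, -40, -21, 46] -> 5
  [13, 26, -44] -> [16, 29, -41] -> [14, 27, -43] -> [14, 27, -43] -> 1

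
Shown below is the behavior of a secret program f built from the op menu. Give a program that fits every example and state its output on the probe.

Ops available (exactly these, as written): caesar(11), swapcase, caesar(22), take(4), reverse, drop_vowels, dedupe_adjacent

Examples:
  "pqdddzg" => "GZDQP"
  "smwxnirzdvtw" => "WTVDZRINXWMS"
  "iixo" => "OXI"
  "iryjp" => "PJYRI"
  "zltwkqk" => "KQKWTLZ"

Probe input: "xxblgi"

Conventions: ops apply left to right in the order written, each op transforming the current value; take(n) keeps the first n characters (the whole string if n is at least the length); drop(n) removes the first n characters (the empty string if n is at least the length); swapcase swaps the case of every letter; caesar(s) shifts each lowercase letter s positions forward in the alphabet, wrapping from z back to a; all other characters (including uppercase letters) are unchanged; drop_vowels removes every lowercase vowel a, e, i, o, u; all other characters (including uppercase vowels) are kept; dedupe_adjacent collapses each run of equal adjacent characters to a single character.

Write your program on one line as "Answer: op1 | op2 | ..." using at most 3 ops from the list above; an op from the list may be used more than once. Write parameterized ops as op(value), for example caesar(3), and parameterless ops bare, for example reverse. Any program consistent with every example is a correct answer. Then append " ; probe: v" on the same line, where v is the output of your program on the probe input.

reverse | dedupe_adjacent | swapcase ; probe: "IGLBX"

Check, running the answer program on each example:
  "pqdddzg" -> "gzdddqp" -> "gzdqp" -> "GZDQP"
  "smwxnirzdvtw" -> "wtvdzrinxwms" -> "wtvdzrinxwms" -> "WTVDZRINXWMS"
  "iixo" -> "oxii" -> "oxi" -> "OXI"
  "iryjp" -> "pjyri" -> "pjyri" -> "PJYRI"
  "zltwkqk" -> "kqkwtlz" -> "kqkwtlz" -> "KQKWTLZ"
  probe: "xxblgi" -> "iglbxx" -> "iglbx" -> "IGLBX"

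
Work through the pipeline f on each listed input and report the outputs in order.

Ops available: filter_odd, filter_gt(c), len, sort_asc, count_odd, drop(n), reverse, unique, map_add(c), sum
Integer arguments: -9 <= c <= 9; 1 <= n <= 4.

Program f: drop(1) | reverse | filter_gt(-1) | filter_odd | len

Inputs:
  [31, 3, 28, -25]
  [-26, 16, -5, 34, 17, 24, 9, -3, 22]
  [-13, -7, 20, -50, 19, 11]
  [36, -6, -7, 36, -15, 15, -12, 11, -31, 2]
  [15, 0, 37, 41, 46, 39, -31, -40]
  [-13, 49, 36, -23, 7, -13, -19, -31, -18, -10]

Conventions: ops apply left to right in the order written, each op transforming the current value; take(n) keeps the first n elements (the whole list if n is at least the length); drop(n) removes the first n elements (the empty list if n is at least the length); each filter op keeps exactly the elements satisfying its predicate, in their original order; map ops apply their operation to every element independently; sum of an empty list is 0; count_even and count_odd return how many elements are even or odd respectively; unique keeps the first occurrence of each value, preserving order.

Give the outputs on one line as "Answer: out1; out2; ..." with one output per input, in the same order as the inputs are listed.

Execution, op by op:
  [31, 3, 28, -25] -> [3, 28, -25] -> [-25, 28, 3] -> [28, 3] -> [3] -> 1
  [-26, 16, -5, 34, 17, 24, 9, -3, 22] -> [16, -5, 34, 17, 24, 9, -3, 22] -> [22, -3, 9, 24, 17, 34, -5, 16] -> [22, 9, 24, 17, 34, 16] -> [9, 17] -> 2
  [-13, -7, 20, -50, 19, 11] -> [-7, 20, -50, 19, 11] -> [11, 19, -50, 20, -7] -> [11, 19, 20] -> [11, 19] -> 2
  [36, -6, -7, 36, -15, 15, -12, 11, -31, 2] -> [-6, -7, 36, -15, 15, -12, 11, -31, 2] -> [2, -31, 11, -12, 15, -15, 36, -7, -6] -> [2, 11, 15, 36] -> [11, 15] -> 2
  [15, 0, 37, 41, 46, 39, -31, -40] -> [0, 37, 41, 46, 39, -31, -40] -> [-40, -31, 39, 46, 41, 37, 0] -> [39, 46, 41, 37, 0] -> [39, 41, 37] -> 3
  [-13, 49, 36, -23, 7, -13, -19, -31, -18, -10] -> [49, 36, -23, 7, -13, -19, -31, -18, -10] -> [-10, -18, -31, -19, -13, 7, -23, 36, 49] -> [7, 36, 49] -> [7, 49] -> 2

1; 2; 2; 2; 3; 2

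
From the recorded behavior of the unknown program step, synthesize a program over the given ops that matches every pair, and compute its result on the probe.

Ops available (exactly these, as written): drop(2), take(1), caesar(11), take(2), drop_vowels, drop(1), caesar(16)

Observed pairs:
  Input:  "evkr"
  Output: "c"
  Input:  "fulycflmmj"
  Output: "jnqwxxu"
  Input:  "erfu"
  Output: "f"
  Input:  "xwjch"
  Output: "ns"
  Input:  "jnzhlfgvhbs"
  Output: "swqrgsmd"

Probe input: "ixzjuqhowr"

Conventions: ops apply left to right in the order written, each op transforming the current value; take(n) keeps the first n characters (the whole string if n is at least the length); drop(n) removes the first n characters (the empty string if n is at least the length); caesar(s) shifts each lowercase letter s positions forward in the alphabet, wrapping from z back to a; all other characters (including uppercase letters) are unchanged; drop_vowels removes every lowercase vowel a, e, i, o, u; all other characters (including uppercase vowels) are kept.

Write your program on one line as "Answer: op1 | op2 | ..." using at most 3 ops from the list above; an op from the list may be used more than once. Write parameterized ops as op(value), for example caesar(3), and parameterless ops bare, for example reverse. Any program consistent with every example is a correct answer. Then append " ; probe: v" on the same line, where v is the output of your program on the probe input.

caesar(11) | drop(2) | drop(1) ; probe: "ufbszhc"

Check, running the answer program on each example:
  "evkr" -> "pgvc" -> "vc" -> "c"
  "fulycflmmj" -> "qfwjnqwxxu" -> "wjnqwxxu" -> "jnqwxxu"
  "erfu" -> "pcqf" -> "qf" -> "f"
  "xwjch" -> "ihuns" -> "uns" -> "ns"
  "jnzhlfgvhbs" -> "uykswqrgsmd" -> "kswqrgsmd" -> "swqrgsmd"
  probe: "ixzjuqhowr" -> "tikufbszhc" -> "kufbszhc" -> "ufbszhc"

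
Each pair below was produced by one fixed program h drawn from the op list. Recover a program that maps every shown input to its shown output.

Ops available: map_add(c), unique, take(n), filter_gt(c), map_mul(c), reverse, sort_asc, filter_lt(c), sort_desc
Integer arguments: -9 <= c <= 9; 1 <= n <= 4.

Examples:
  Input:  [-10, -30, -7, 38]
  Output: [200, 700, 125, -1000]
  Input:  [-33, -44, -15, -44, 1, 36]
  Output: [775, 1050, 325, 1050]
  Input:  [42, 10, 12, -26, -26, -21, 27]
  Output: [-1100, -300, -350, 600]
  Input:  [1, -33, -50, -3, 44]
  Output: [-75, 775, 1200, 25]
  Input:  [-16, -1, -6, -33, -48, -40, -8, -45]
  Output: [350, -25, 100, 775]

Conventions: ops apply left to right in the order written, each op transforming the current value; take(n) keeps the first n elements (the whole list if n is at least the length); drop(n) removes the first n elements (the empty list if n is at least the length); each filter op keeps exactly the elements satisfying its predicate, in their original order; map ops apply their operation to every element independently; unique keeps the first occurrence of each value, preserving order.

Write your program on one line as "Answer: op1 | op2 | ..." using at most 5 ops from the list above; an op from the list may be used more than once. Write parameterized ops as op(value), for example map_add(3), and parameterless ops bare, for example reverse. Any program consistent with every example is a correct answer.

map_add(2) | map_mul(5) | map_mul(-5) | take(4)

Check, running the answer program on each example:
  [-10, -30, -7, 38] -> [-8, -28, -5, 40] -> [-40, -140, -25, 200] -> [200, 700, 125, -1000] -> [200, 700, 125, -1000]
  [-33, -44, -15, -44, 1, 36] -> [-31, -42, -13, -42, 3, 38] -> [-155, -210, -65, -210, 15, 190] -> [775, 1050, 325, 1050, -75, -950] -> [775, 1050, 325, 1050]
  [42, 10, 12, -26, -26, -21, 27] -> [44, 12, 14, -24, -24, -19, 29] -> [220, 60, 70, -120, -120, -95, 145] -> [-1100, -300, -350, 600, 600, 475, -725] -> [-1100, -300, -350, 600]
  [1, -33, -50, -3, 44] -> [3, -31, -48, -1, 46] -> [15, -155, -240, -5, 230] -> [-75, 775, 1200, 25, -1150] -> [-75, 775, 1200, 25]
  [-16, -1, -6, -33, -48, -40, -8, -45] -> [-14, 1, -4, -31, -46, -38, -6, -43] -> [-70, 5, -20, -155, -230, -190, -30, -215] -> [350, -25, 100, 775, 1150, 950, 150, 1075] -> [350, -25, 100, 775]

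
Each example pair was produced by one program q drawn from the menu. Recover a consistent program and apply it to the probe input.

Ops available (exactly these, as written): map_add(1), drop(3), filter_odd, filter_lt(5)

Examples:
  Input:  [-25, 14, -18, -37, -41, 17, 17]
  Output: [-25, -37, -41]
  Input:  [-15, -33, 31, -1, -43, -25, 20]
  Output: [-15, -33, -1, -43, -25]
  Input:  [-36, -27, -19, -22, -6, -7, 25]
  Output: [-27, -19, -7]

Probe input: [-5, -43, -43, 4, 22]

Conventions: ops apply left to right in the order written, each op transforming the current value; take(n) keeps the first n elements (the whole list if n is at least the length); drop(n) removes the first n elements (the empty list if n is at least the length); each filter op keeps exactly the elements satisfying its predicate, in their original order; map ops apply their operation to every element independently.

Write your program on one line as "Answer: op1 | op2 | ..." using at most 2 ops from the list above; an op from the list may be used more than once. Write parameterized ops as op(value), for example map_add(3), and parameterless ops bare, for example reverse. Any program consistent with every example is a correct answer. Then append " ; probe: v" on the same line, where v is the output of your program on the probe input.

filter_odd | filter_lt(5) ; probe: [-5, -43, -43]

Check, running the answer program on each example:
  [-25, 14, -18, -37, -41, 17, 17] -> [-25, -37, -41, 17, 17] -> [-25, -37, -41]
  [-15, -33, 31, -1, -43, -25, 20] -> [-15, -33, 31, -1, -43, -25] -> [-15, -33, -1, -43, -25]
  [-36, -27, -19, -22, -6, -7, 25] -> [-27, -19, -7, 25] -> [-27, -19, -7]
  probe: [-5, -43, -43, 4, 22] -> [-5, -43, -43] -> [-5, -43, -43]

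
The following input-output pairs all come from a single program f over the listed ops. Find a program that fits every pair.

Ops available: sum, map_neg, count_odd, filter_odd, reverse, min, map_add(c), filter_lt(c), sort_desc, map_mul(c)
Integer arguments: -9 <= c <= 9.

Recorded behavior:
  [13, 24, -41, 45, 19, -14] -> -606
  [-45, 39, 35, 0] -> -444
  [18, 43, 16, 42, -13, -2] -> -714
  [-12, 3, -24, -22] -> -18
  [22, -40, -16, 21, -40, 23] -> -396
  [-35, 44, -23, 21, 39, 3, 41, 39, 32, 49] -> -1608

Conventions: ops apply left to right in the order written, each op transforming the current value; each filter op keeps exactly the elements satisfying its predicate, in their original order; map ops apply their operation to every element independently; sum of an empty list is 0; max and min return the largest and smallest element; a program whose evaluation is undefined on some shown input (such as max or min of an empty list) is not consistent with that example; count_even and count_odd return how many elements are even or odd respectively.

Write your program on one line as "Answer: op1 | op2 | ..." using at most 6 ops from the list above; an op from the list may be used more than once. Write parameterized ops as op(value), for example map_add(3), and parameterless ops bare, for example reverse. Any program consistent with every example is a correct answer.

map_mul(-6) | reverse | filter_lt(-7) | sort_desc | sum

Check, running the answer program on each example:
  [13, 24, -41, 45, 19, -14] -> [-78, -144, 246, -270, -114, 84] -> [84, -114, -270, 246, -144, -78] -> [-114, -270, -144, -78] -> [-78, -114, -144, -270] -> -606
  [-45, 39, 35, 0] -> [270, -234, -210, 0] -> [0, -210, -234, 270] -> [-210, -234] -> [-210, -234] -> -444
  [18, 43, 16, 42, -13, -2] -> [-108, -258, -96, -252, 78, 12] -> [12, 78, -252, -96, -258, -108] -> [-252, -96, -258, -108] -> [-96, -108, -252, -258] -> -714
  [-12, 3, -24, -22] -> [72, -18, 144, 132] -> [132, 144, -18, 72] -> [-18] -> [-18] -> -18
  [22, -40, -16, 21, -40, 23] -> [-132, 240, 96, -126, 240, -138] -> [-138, 240, -126, 96, 240, -132] -> [-138, -126, -132] -> [-126, -132, -138] -> -396
  [-35, 44, -23, 21, 39, 3, 41, 39, 32, 49] -> [210, -264, 138, -126, -234, -18, -246, -234, -192, -294] -> [-294, -192, -234, -246, -18, -234, -126, 138, -264, 210] -> [-294, -192, -234, -246, -18, -234, -126, -264] -> [-18, -126, -192, -234, -234, -246, -264, -294] -> -1608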